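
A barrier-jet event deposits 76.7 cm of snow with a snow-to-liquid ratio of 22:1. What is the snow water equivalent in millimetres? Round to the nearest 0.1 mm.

SWE ≈ 34.9 mm

SWE = snow depth / ratio = 76.7 cm / 22 = 3.486 cm = 34.9 mm.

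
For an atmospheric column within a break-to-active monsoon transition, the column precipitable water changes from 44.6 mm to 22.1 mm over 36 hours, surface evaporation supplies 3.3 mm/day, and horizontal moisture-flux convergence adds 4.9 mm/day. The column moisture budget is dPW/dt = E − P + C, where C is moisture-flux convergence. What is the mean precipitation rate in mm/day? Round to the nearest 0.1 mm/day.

dPW/dt = (22.1 − 44.6) mm / (36/24 day) = -15.000 mm/day.
P = E + C − dPW/dt = 3.3 + (4.9) − (-15.000) = 23.2 mm/day.

P ≈ 23.2 mm/day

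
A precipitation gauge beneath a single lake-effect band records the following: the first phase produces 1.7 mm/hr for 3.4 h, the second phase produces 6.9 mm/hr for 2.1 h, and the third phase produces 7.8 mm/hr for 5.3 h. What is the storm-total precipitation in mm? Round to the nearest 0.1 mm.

total ≈ 61.6 mm

Total = Σ Rᵢ Δtᵢ = 1.7 × 3.4 + 6.9 × 2.1 + 7.8 × 5.3
      = 5.78 + 14.49 + 41.34 = 61.6 mm.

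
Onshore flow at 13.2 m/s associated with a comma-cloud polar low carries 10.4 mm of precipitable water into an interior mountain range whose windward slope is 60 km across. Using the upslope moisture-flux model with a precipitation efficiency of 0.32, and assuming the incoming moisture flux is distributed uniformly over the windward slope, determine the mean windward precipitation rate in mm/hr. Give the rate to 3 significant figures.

Incoming column moisture flux per unit ridge length: F = V × PW = 13.2 × 10.4 = 137.28 mm·m/s.
Spread over the 60 km slope with efficiency ε = 0.32: R = ε·F/W = 0.32 × 137.28 / 60000 m = 7.322e-04 mm/s.
R = 7.322e-04 × 3600 = 2.64 mm/hr.

R ≈ 2.64 mm/hr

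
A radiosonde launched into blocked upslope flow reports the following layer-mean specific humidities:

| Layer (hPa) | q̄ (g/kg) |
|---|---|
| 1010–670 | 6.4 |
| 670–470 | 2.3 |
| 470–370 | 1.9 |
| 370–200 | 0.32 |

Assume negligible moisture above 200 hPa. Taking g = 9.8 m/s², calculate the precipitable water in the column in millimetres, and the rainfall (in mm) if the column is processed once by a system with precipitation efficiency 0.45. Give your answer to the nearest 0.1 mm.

Precipitable water is the column-integrated vapour mass per unit area: PW = (1/g) Σ q̄ Δp, with q in kg/kg and Δp in Pa (1 kg/m² of water = 1 mm).
Layer 1010–670 hPa: Δp = 340 hPa = 34000 Pa, q̄ = 0.0064 kg/kg → 0.0064 × 34000 / 9.8 = 22.20 mm
Layer 670–470 hPa: Δp = 200 hPa = 20000 Pa, q̄ = 0.0023 kg/kg → 0.0023 × 20000 / 9.8 = 4.69 mm
Layer 470–370 hPa: Δp = 100 hPa = 10000 Pa, q̄ = 0.0019 kg/kg → 0.0019 × 10000 / 9.8 = 1.94 mm
Layer 370–200 hPa: Δp = 170 hPa = 17000 Pa, q̄ = 0.00032 kg/kg → 0.00032 × 17000 / 9.8 = 0.56 mm
PW = 22.20 + 4.69 + 1.94 + 0.56 = 29.39 ≈ 29.4 mm.
Rainfall = ε × PW = 0.45 × 29.4 = 13.2 mm.

PW ≈ 29.4 mm; rainfall ≈ 13.2 mm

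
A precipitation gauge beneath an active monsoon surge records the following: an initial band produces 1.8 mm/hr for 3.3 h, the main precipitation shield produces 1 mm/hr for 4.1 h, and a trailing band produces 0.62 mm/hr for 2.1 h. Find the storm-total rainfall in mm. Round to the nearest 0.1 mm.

Total = Σ Rᵢ Δtᵢ = 1.8 × 3.3 + 1 × 4.1 + 0.62 × 2.1
      = 5.94 + 4.1 + 1.302 = 11.3 mm.

total ≈ 11.3 mm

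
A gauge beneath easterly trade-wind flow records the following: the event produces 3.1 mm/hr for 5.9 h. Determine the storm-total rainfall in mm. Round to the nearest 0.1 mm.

Total = Σ Rᵢ Δtᵢ = 3.1 × 5.9
      = 18.29 = 18.3 mm.

total ≈ 18.3 mm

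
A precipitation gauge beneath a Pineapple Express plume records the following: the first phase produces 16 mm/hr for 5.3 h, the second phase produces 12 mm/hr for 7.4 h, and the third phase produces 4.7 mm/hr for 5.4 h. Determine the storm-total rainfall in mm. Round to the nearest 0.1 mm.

total ≈ 199.0 mm

Total = Σ Rᵢ Δtᵢ = 16 × 5.3 + 12 × 7.4 + 4.7 × 5.4
      = 84.8 + 88.8 + 25.38 = 199.0 mm.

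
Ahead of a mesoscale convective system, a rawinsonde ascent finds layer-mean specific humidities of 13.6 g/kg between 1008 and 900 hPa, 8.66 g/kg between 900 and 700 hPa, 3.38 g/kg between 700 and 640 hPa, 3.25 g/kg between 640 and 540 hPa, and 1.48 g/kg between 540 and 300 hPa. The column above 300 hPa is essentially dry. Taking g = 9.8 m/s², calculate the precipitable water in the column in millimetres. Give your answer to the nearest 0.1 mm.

Precipitable water is the column-integrated vapour mass per unit area: PW = (1/g) Σ q̄ Δp, with q in kg/kg and Δp in Pa (1 kg/m² of water = 1 mm).
Layer 1008–900 hPa: Δp = 108 hPa = 10800 Pa, q̄ = 0.0136 kg/kg → 0.0136 × 10800 / 9.8 = 14.99 mm
Layer 900–700 hPa: Δp = 200 hPa = 20000 Pa, q̄ = 0.00866 kg/kg → 0.00866 × 20000 / 9.8 = 17.67 mm
Layer 700–640 hPa: Δp = 60 hPa = 6000 Pa, q̄ = 0.00338 kg/kg → 0.00338 × 6000 / 9.8 = 2.07 mm
Layer 640–540 hPa: Δp = 100 hPa = 10000 Pa, q̄ = 0.00325 kg/kg → 0.00325 × 10000 / 9.8 = 3.32 mm
Layer 540–300 hPa: Δp = 240 hPa = 24000 Pa, q̄ = 0.00148 kg/kg → 0.00148 × 24000 / 9.8 = 3.62 mm
PW = 14.99 + 17.67 + 2.07 + 3.32 + 3.62 = 41.67 ≈ 41.7 mm.

PW ≈ 41.7 mm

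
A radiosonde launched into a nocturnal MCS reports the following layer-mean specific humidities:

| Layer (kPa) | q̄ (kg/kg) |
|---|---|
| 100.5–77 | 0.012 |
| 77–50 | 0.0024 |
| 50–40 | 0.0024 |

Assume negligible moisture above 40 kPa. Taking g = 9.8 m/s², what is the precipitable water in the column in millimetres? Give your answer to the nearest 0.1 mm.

Precipitable water is the column-integrated vapour mass per unit area: PW = (1/g) Σ q̄ Δp, with q in kg/kg and Δp in Pa (1 kg/m² of water = 1 mm).
Layer 100.5–77 kPa: Δp = 235 hPa = 23500 Pa, q̄ = 0.012 kg/kg → 0.012 × 23500 / 9.8 = 28.78 mm
Layer 77–50 kPa: Δp = 270 hPa = 27000 Pa, q̄ = 0.0024 kg/kg → 0.0024 × 27000 / 9.8 = 6.61 mm
Layer 50–40 kPa: Δp = 100 hPa = 10000 Pa, q̄ = 0.0024 kg/kg → 0.0024 × 10000 / 9.8 = 2.45 mm
PW = 28.78 + 6.61 + 2.45 = 37.84 ≈ 37.8 mm.

PW ≈ 37.8 mm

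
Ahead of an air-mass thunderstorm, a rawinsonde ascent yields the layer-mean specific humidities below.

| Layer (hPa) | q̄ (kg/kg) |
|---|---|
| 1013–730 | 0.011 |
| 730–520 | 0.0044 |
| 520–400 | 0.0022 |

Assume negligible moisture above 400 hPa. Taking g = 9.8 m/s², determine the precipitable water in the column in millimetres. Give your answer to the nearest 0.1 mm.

Precipitable water is the column-integrated vapour mass per unit area: PW = (1/g) Σ q̄ Δp, with q in kg/kg and Δp in Pa (1 kg/m² of water = 1 mm).
Layer 1013–730 hPa: Δp = 283 hPa = 28300 Pa, q̄ = 0.011 kg/kg → 0.011 × 28300 / 9.8 = 31.77 mm
Layer 730–520 hPa: Δp = 210 hPa = 21000 Pa, q̄ = 0.0044 kg/kg → 0.0044 × 21000 / 9.8 = 9.43 mm
Layer 520–400 hPa: Δp = 120 hPa = 12000 Pa, q̄ = 0.0022 kg/kg → 0.0022 × 12000 / 9.8 = 2.69 mm
PW = 31.77 + 9.43 + 2.69 = 43.89 ≈ 43.9 mm.

PW ≈ 43.9 mm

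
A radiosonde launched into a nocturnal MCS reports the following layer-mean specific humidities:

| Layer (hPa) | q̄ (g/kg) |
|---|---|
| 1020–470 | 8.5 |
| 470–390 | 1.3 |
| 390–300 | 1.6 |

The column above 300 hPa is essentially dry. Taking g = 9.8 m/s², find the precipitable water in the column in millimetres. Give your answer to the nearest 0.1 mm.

Precipitable water is the column-integrated vapour mass per unit area: PW = (1/g) Σ q̄ Δp, with q in kg/kg and Δp in Pa (1 kg/m² of water = 1 mm).
Layer 1020–470 hPa: Δp = 550 hPa = 55000 Pa, q̄ = 0.0085 kg/kg → 0.0085 × 55000 / 9.8 = 47.70 mm
Layer 470–390 hPa: Δp = 80 hPa = 8000 Pa, q̄ = 0.0013 kg/kg → 0.0013 × 8000 / 9.8 = 1.06 mm
Layer 390–300 hPa: Δp = 90 hPa = 9000 Pa, q̄ = 0.0016 kg/kg → 0.0016 × 9000 / 9.8 = 1.47 mm
PW = 47.70 + 1.06 + 1.47 = 50.23 ≈ 50.2 mm.

PW ≈ 50.2 mm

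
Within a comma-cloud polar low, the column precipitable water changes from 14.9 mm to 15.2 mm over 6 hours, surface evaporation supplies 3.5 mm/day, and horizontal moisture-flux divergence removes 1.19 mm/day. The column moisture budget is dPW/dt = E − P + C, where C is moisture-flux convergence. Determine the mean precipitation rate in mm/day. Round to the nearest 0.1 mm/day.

P ≈ 1.1 mm/day

dPW/dt = (15.2 − 14.9) mm / (6/24 day) = +1.200 mm/day.
P = E + C − dPW/dt = 3.5 + (-1.19) − (+1.200) = 1.1 mm/day.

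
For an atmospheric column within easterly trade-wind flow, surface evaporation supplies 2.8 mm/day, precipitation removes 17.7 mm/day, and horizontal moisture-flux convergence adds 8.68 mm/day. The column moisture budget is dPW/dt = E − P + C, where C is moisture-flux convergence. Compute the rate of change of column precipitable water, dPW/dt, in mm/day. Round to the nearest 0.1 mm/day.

dPW/dt ≈ -6.2 mm/day

dPW/dt = E − P + C = 2.8 − 17.7 + (8.68) = -6.2 mm/day.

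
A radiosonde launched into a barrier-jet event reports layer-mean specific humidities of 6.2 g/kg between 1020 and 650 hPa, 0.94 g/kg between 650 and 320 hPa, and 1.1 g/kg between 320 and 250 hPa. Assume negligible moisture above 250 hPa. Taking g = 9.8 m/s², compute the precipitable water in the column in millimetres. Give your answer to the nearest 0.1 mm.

Precipitable water is the column-integrated vapour mass per unit area: PW = (1/g) Σ q̄ Δp, with q in kg/kg and Δp in Pa (1 kg/m² of water = 1 mm).
Layer 1020–650 hPa: Δp = 370 hPa = 37000 Pa, q̄ = 0.0062 kg/kg → 0.0062 × 37000 / 9.8 = 23.41 mm
Layer 650–320 hPa: Δp = 330 hPa = 33000 Pa, q̄ = 0.00094 kg/kg → 0.00094 × 33000 / 9.8 = 3.17 mm
Layer 320–250 hPa: Δp = 70 hPa = 7000 Pa, q̄ = 0.0011 kg/kg → 0.0011 × 7000 / 9.8 = 0.79 mm
PW = 23.41 + 3.17 + 0.79 = 27.37 ≈ 27.4 mm.

PW ≈ 27.4 mm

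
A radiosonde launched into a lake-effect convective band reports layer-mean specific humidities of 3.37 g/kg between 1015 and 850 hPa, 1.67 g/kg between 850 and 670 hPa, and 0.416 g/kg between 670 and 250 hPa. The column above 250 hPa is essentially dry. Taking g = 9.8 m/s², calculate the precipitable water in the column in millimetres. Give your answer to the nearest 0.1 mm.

Precipitable water is the column-integrated vapour mass per unit area: PW = (1/g) Σ q̄ Δp, with q in kg/kg and Δp in Pa (1 kg/m² of water = 1 mm).
Layer 1015–850 hPa: Δp = 165 hPa = 16500 Pa, q̄ = 0.00337 kg/kg → 0.00337 × 16500 / 9.8 = 5.67 mm
Layer 850–670 hPa: Δp = 180 hPa = 18000 Pa, q̄ = 0.00167 kg/kg → 0.00167 × 18000 / 9.8 = 3.07 mm
Layer 670–250 hPa: Δp = 420 hPa = 42000 Pa, q̄ = 0.000416 kg/kg → 0.000416 × 42000 / 9.8 = 1.78 mm
PW = 5.67 + 3.07 + 1.78 = 10.52 ≈ 10.5 mm.

PW ≈ 10.5 mm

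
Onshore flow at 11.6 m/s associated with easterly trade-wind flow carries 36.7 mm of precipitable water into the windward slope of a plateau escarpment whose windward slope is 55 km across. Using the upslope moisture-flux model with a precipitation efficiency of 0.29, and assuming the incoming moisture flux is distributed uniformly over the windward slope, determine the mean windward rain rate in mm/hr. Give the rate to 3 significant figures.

Incoming column moisture flux per unit ridge length: F = V × PW = 11.6 × 36.7 = 425.72 mm·m/s.
Spread over the 55 km slope with efficiency ε = 0.29: R = ε·F/W = 0.29 × 425.72 / 55000 m = 2.245e-03 mm/s.
R = 2.245e-03 × 3600 = 8.08 mm/hr.

R ≈ 8.08 mm/hr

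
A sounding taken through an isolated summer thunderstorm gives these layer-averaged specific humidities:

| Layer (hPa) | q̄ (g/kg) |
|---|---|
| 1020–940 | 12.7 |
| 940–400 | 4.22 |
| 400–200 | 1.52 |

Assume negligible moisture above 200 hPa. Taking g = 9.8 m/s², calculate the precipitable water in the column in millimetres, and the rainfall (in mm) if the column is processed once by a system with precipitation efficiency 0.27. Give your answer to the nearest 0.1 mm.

Precipitable water is the column-integrated vapour mass per unit area: PW = (1/g) Σ q̄ Δp, with q in kg/kg and Δp in Pa (1 kg/m² of water = 1 mm).
Layer 1020–940 hPa: Δp = 80 hPa = 8000 Pa, q̄ = 0.0127 kg/kg → 0.0127 × 8000 / 9.8 = 10.37 mm
Layer 940–400 hPa: Δp = 540 hPa = 54000 Pa, q̄ = 0.00422 kg/kg → 0.00422 × 54000 / 9.8 = 23.25 mm
Layer 400–200 hPa: Δp = 200 hPa = 20000 Pa, q̄ = 0.00152 kg/kg → 0.00152 × 20000 / 9.8 = 3.10 mm
PW = 10.37 + 23.25 + 3.10 = 36.72 ≈ 36.7 mm.
Rainfall = ε × PW = 0.27 × 36.7 = 9.9 mm.

PW ≈ 36.7 mm; rainfall ≈ 9.9 mm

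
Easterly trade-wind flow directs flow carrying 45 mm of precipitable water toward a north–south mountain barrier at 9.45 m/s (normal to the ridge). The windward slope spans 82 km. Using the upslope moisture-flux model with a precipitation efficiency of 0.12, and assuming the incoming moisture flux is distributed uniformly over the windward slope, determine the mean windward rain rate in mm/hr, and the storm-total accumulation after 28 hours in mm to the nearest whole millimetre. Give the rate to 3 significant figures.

R ≈ 2.24 mm/hr; total ≈ 63 mm

Incoming column moisture flux per unit ridge length: F = V × PW = 9.45 × 45 = 425.25 mm·m/s.
Spread over the 82 km slope with efficiency ε = 0.12: R = ε·F/W = 0.12 × 425.25 / 82000 m = 6.223e-04 mm/s.
R = 6.223e-04 × 3600 = 2.24 mm/hr.
Over 28 h: total = 2.24 × 28 = 62.72 ≈ 63 mm.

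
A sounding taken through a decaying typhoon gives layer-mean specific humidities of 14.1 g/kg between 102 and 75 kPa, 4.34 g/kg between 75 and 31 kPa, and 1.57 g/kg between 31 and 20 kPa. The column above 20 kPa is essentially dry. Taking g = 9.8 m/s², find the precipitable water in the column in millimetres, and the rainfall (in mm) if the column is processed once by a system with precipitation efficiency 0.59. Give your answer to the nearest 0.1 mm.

Precipitable water is the column-integrated vapour mass per unit area: PW = (1/g) Σ q̄ Δp, with q in kg/kg and Δp in Pa (1 kg/m² of water = 1 mm).
Layer 102–75 kPa: Δp = 270 hPa = 27000 Pa, q̄ = 0.0141 kg/kg → 0.0141 × 27000 / 9.8 = 38.85 mm
Layer 75–31 kPa: Δp = 440 hPa = 44000 Pa, q̄ = 0.00434 kg/kg → 0.00434 × 44000 / 9.8 = 19.49 mm
Layer 31–20 kPa: Δp = 110 hPa = 11000 Pa, q̄ = 0.00157 kg/kg → 0.00157 × 11000 / 9.8 = 1.76 mm
PW = 38.85 + 19.49 + 1.76 = 60.10 ≈ 60.1 mm.
Rainfall = ε × PW = 0.59 × 60.1 = 35.5 mm.

PW ≈ 60.1 mm; rainfall ≈ 35.5 mm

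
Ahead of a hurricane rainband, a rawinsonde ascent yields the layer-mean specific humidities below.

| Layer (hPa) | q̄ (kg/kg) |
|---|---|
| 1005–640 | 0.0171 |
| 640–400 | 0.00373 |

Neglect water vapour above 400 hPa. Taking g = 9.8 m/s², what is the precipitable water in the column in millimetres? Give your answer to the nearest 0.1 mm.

PW ≈ 72.8 mm

Precipitable water is the column-integrated vapour mass per unit area: PW = (1/g) Σ q̄ Δp, with q in kg/kg and Δp in Pa (1 kg/m² of water = 1 mm).
Layer 1005–640 hPa: Δp = 365 hPa = 36500 Pa, q̄ = 0.0171 kg/kg → 0.0171 × 36500 / 9.8 = 63.69 mm
Layer 640–400 hPa: Δp = 240 hPa = 24000 Pa, q̄ = 0.00373 kg/kg → 0.00373 × 24000 / 9.8 = 9.13 mm
PW = 63.69 + 9.13 = 72.82 ≈ 72.8 mm.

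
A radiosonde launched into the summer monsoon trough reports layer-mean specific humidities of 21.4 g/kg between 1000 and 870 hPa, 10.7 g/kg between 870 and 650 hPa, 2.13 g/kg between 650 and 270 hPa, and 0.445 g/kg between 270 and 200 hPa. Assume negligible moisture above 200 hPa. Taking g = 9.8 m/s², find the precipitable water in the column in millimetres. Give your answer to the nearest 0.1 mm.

Precipitable water is the column-integrated vapour mass per unit area: PW = (1/g) Σ q̄ Δp, with q in kg/kg and Δp in Pa (1 kg/m² of water = 1 mm).
Layer 1000–870 hPa: Δp = 130 hPa = 13000 Pa, q̄ = 0.0214 kg/kg → 0.0214 × 13000 / 9.8 = 28.39 mm
Layer 870–650 hPa: Δp = 220 hPa = 22000 Pa, q̄ = 0.0107 kg/kg → 0.0107 × 22000 / 9.8 = 24.02 mm
Layer 650–270 hPa: Δp = 380 hPa = 38000 Pa, q̄ = 0.00213 kg/kg → 0.00213 × 38000 / 9.8 = 8.26 mm
Layer 270–200 hPa: Δp = 70 hPa = 7000 Pa, q̄ = 0.000445 kg/kg → 0.000445 × 7000 / 9.8 = 0.32 mm
PW = 28.39 + 24.02 + 8.26 + 0.32 = 60.99 ≈ 61.0 mm.

PW ≈ 61.0 mm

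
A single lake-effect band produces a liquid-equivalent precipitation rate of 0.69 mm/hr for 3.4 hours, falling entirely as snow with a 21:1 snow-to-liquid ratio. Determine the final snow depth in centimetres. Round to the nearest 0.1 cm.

snow depth ≈ 4.9 cm

Liquid-equivalent depth = 0.69 × 3.4 = 2.346 mm.
Snow depth = 2.346 mm × 21 = 49.266 mm = 4.9 cm.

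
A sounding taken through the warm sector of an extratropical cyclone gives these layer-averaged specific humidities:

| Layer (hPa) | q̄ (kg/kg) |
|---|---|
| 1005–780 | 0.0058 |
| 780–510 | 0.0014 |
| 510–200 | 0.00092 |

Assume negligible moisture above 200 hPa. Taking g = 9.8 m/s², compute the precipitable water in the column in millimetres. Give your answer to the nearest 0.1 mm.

Precipitable water is the column-integrated vapour mass per unit area: PW = (1/g) Σ q̄ Δp, with q in kg/kg and Δp in Pa (1 kg/m² of water = 1 mm).
Layer 1005–780 hPa: Δp = 225 hPa = 22500 Pa, q̄ = 0.0058 kg/kg → 0.0058 × 22500 / 9.8 = 13.32 mm
Layer 780–510 hPa: Δp = 270 hPa = 27000 Pa, q̄ = 0.0014 kg/kg → 0.0014 × 27000 / 9.8 = 3.86 mm
Layer 510–200 hPa: Δp = 310 hPa = 31000 Pa, q̄ = 0.00092 kg/kg → 0.00092 × 31000 / 9.8 = 2.91 mm
PW = 13.32 + 3.86 + 2.91 = 20.09 ≈ 20.1 mm.

PW ≈ 20.1 mm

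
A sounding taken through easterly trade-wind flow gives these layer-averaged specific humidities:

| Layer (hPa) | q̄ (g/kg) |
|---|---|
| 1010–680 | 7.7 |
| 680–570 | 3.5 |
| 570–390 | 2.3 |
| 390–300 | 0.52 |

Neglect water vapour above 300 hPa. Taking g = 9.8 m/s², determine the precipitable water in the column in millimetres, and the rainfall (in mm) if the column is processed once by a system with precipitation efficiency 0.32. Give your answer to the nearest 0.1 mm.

PW ≈ 34.6 mm; rainfall ≈ 11.1 mm

Precipitable water is the column-integrated vapour mass per unit area: PW = (1/g) Σ q̄ Δp, with q in kg/kg and Δp in Pa (1 kg/m² of water = 1 mm).
Layer 1010–680 hPa: Δp = 330 hPa = 33000 Pa, q̄ = 0.0077 kg/kg → 0.0077 × 33000 / 9.8 = 25.93 mm
Layer 680–570 hPa: Δp = 110 hPa = 11000 Pa, q̄ = 0.0035 kg/kg → 0.0035 × 11000 / 9.8 = 3.93 mm
Layer 570–390 hPa: Δp = 180 hPa = 18000 Pa, q̄ = 0.0023 kg/kg → 0.0023 × 18000 / 9.8 = 4.22 mm
Layer 390–300 hPa: Δp = 90 hPa = 9000 Pa, q̄ = 0.00052 kg/kg → 0.00052 × 9000 / 9.8 = 0.48 mm
PW = 25.93 + 3.93 + 4.22 + 0.48 = 34.56 ≈ 34.6 mm.
Rainfall = ε × PW = 0.32 × 34.6 = 11.1 mm.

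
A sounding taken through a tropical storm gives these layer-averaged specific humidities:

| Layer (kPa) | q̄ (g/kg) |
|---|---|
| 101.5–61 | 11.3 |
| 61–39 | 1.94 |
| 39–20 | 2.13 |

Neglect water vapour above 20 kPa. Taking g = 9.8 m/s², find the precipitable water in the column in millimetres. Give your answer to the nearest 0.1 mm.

PW ≈ 55.2 mm

Precipitable water is the column-integrated vapour mass per unit area: PW = (1/g) Σ q̄ Δp, with q in kg/kg and Δp in Pa (1 kg/m² of water = 1 mm).
Layer 101.5–61 kPa: Δp = 405 hPa = 40500 Pa, q̄ = 0.0113 kg/kg → 0.0113 × 40500 / 9.8 = 46.70 mm
Layer 61–39 kPa: Δp = 220 hPa = 22000 Pa, q̄ = 0.00194 kg/kg → 0.00194 × 22000 / 9.8 = 4.36 mm
Layer 39–20 kPa: Δp = 190 hPa = 19000 Pa, q̄ = 0.00213 kg/kg → 0.00213 × 19000 / 9.8 = 4.13 mm
PW = 46.70 + 4.36 + 4.13 = 55.19 ≈ 55.2 mm.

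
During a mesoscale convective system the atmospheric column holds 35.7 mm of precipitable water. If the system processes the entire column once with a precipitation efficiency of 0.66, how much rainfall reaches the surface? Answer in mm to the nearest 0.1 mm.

rainfall ≈ 23.6 mm

Rainfall = ε × PW = 0.66 × 35.7 = 23.6 mm.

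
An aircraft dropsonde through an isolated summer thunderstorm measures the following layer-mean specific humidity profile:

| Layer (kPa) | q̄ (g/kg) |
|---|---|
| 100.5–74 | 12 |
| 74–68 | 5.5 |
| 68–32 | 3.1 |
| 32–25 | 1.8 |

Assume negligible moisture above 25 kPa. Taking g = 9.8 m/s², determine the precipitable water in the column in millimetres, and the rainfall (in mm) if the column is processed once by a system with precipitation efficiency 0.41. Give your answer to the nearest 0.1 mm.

Precipitable water is the column-integrated vapour mass per unit area: PW = (1/g) Σ q̄ Δp, with q in kg/kg and Δp in Pa (1 kg/m² of water = 1 mm).
Layer 100.5–74 kPa: Δp = 265 hPa = 26500 Pa, q̄ = 0.012 kg/kg → 0.012 × 26500 / 9.8 = 32.45 mm
Layer 74–68 kPa: Δp = 60 hPa = 6000 Pa, q̄ = 0.0055 kg/kg → 0.0055 × 6000 / 9.8 = 3.37 mm
Layer 68–32 kPa: Δp = 360 hPa = 36000 Pa, q̄ = 0.0031 kg/kg → 0.0031 × 36000 / 9.8 = 11.39 mm
Layer 32–25 kPa: Δp = 70 hPa = 7000 Pa, q̄ = 0.0018 kg/kg → 0.0018 × 7000 / 9.8 = 1.29 mm
PW = 32.45 + 3.37 + 11.39 + 1.29 = 48.50 ≈ 48.5 mm.
Rainfall = ε × PW = 0.41 × 48.5 = 19.9 mm.

PW ≈ 48.5 mm; rainfall ≈ 19.9 mm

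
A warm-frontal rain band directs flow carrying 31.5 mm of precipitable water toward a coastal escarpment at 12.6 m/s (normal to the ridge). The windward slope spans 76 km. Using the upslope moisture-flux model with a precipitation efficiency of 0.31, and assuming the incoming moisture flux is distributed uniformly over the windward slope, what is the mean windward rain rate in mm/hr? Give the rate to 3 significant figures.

Incoming column moisture flux per unit ridge length: F = V × PW = 12.6 × 31.5 = 396.9 mm·m/s.
Spread over the 76 km slope with efficiency ε = 0.31: R = ε·F/W = 0.31 × 396.9 / 76000 m = 1.619e-03 mm/s.
R = 1.619e-03 × 3600 = 5.83 mm/hr.

R ≈ 5.83 mm/hr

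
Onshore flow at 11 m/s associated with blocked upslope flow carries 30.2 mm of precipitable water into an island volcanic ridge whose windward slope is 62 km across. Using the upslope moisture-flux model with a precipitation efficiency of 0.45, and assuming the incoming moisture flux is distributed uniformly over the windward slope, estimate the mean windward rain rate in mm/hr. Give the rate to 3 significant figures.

R ≈ 8.68 mm/hr

Incoming column moisture flux per unit ridge length: F = V × PW = 11 × 30.2 = 332.2 mm·m/s.
Spread over the 62 km slope with efficiency ε = 0.45: R = ε·F/W = 0.45 × 332.2 / 62000 m = 2.411e-03 mm/s.
R = 2.411e-03 × 3600 = 8.68 mm/hr.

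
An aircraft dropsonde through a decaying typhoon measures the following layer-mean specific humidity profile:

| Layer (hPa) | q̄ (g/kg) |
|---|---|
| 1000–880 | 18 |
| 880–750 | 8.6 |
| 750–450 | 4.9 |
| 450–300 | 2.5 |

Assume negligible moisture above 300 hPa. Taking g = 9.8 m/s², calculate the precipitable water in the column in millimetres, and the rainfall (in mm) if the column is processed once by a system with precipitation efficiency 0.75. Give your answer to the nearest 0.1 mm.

PW ≈ 52.3 mm; rainfall ≈ 39.2 mm

Precipitable water is the column-integrated vapour mass per unit area: PW = (1/g) Σ q̄ Δp, with q in kg/kg and Δp in Pa (1 kg/m² of water = 1 mm).
Layer 1000–880 hPa: Δp = 120 hPa = 12000 Pa, q̄ = 0.018 kg/kg → 0.018 × 12000 / 9.8 = 22.04 mm
Layer 880–750 hPa: Δp = 130 hPa = 13000 Pa, q̄ = 0.0086 kg/kg → 0.0086 × 13000 / 9.8 = 11.41 mm
Layer 750–450 hPa: Δp = 300 hPa = 30000 Pa, q̄ = 0.0049 kg/kg → 0.0049 × 30000 / 9.8 = 15.00 mm
Layer 450–300 hPa: Δp = 150 hPa = 15000 Pa, q̄ = 0.0025 kg/kg → 0.0025 × 15000 / 9.8 = 3.83 mm
PW = 22.04 + 11.41 + 15.00 + 3.83 = 52.28 ≈ 52.3 mm.
Rainfall = ε × PW = 0.75 × 52.3 = 39.2 mm.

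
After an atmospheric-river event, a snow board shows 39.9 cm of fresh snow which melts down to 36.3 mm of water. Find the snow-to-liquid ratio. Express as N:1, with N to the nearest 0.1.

ratio ≈ 11.0

Ratio = snow depth / SWE = 399 mm / 36.3 mm = 11.0, i.e. 11.0:1.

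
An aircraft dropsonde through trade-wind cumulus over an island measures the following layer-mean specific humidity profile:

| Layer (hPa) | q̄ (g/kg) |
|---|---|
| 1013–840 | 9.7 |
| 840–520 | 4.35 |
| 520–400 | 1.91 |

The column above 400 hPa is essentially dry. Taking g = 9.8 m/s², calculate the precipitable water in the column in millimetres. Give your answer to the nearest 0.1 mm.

Precipitable water is the column-integrated vapour mass per unit area: PW = (1/g) Σ q̄ Δp, with q in kg/kg and Δp in Pa (1 kg/m² of water = 1 mm).
Layer 1013–840 hPa: Δp = 173 hPa = 17300 Pa, q̄ = 0.0097 kg/kg → 0.0097 × 17300 / 9.8 = 17.12 mm
Layer 840–520 hPa: Δp = 320 hPa = 32000 Pa, q̄ = 0.00435 kg/kg → 0.00435 × 32000 / 9.8 = 14.20 mm
Layer 520–400 hPa: Δp = 120 hPa = 12000 Pa, q̄ = 0.00191 kg/kg → 0.00191 × 12000 / 9.8 = 2.34 mm
PW = 17.12 + 14.20 + 2.34 = 33.66 ≈ 33.7 mm.

PW ≈ 33.7 mm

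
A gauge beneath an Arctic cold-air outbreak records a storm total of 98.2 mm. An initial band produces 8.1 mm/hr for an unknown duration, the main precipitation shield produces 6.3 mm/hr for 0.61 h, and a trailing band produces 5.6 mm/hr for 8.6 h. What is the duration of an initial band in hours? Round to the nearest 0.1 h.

Known phases: 6.3 × 0.61 + 5.6 × 8.6 = 3.843 + 48.16 = 52.003 mm.
Remaining depth = 98.2 − 52.003 = 46.197 mm.
Duration = 46.197 / 8.1 = 5.7 h.

duration ≈ 5.7 h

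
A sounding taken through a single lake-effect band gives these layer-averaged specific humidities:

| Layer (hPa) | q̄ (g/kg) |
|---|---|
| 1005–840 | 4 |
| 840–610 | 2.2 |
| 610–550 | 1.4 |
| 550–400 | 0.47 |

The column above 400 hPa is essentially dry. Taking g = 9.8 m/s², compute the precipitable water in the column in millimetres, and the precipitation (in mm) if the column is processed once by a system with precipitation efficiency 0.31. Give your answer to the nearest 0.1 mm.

PW ≈ 13.5 mm; precipitation ≈ 4.2 mm

Precipitable water is the column-integrated vapour mass per unit area: PW = (1/g) Σ q̄ Δp, with q in kg/kg and Δp in Pa (1 kg/m² of water = 1 mm).
Layer 1005–840 hPa: Δp = 165 hPa = 16500 Pa, q̄ = 0.004 kg/kg → 0.004 × 16500 / 9.8 = 6.73 mm
Layer 840–610 hPa: Δp = 230 hPa = 23000 Pa, q̄ = 0.0022 kg/kg → 0.0022 × 23000 / 9.8 = 5.16 mm
Layer 610–550 hPa: Δp = 60 hPa = 6000 Pa, q̄ = 0.0014 kg/kg → 0.0014 × 6000 / 9.8 = 0.86 mm
Layer 550–400 hPa: Δp = 150 hPa = 15000 Pa, q̄ = 0.00047 kg/kg → 0.00047 × 15000 / 9.8 = 0.72 mm
PW = 6.73 + 5.16 + 0.86 + 0.72 = 13.47 ≈ 13.5 mm.
Precipitation = ε × PW = 0.31 × 13.5 = 4.2 mm.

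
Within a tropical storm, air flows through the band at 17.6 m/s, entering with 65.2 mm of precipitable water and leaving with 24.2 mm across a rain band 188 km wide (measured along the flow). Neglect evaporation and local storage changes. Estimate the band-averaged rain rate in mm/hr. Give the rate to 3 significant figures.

R ≈ 13.8 mm/hr

Column moisture flux per unit crosswind length is F = V × PW.
Inflow: F_in = 17.6 × 65.2 = 1147.52 mm·m/s
Outflow: F_out = 17.6 × 24.2 = 425.92 mm·m/s
Steady-state rate R = (F_in − F_out)/L = (1147.52 − 425.92) / 188000 m = 3.838e-03 mm/s.
R = 3.838e-03 × 3600 = 13.8 mm/hr.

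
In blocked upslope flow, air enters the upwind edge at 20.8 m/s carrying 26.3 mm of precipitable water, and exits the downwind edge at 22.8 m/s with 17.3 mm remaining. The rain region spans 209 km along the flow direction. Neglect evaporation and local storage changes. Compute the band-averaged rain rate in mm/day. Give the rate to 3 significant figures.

R ≈ 63.1 mm/day

Column moisture flux per unit crosswind length is F = V × PW.
Inflow: F_in = 20.8 × 26.3 = 547.04 mm·m/s
Outflow: F_out = 22.8 × 17.3 = 394.44 mm·m/s
Steady-state rate R = (F_in − F_out)/L = (547.04 − 394.44) / 209000 m = 7.301e-04 mm/s.
R = 7.301e-04 × 3600 × 24 = 63.1 mm/day.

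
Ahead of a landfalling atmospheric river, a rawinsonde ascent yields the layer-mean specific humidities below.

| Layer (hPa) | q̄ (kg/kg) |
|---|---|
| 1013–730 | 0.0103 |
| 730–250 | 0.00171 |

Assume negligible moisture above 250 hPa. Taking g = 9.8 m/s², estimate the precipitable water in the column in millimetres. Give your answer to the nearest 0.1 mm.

PW ≈ 38.1 mm

Precipitable water is the column-integrated vapour mass per unit area: PW = (1/g) Σ q̄ Δp, with q in kg/kg and Δp in Pa (1 kg/m² of water = 1 mm).
Layer 1013–730 hPa: Δp = 283 hPa = 28300 Pa, q̄ = 0.0103 kg/kg → 0.0103 × 28300 / 9.8 = 29.74 mm
Layer 730–250 hPa: Δp = 480 hPa = 48000 Pa, q̄ = 0.00171 kg/kg → 0.00171 × 48000 / 9.8 = 8.38 mm
PW = 29.74 + 8.38 = 38.12 ≈ 38.1 mm.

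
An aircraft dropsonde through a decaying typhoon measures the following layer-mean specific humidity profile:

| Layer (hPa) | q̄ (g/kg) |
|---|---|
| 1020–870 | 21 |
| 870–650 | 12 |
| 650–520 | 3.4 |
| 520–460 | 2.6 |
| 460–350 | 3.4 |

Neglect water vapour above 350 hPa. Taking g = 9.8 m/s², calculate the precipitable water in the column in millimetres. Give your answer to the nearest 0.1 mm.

PW ≈ 69.0 mm

Precipitable water is the column-integrated vapour mass per unit area: PW = (1/g) Σ q̄ Δp, with q in kg/kg and Δp in Pa (1 kg/m² of water = 1 mm).
Layer 1020–870 hPa: Δp = 150 hPa = 15000 Pa, q̄ = 0.021 kg/kg → 0.021 × 15000 / 9.8 = 32.14 mm
Layer 870–650 hPa: Δp = 220 hPa = 22000 Pa, q̄ = 0.012 kg/kg → 0.012 × 22000 / 9.8 = 26.94 mm
Layer 650–520 hPa: Δp = 130 hPa = 13000 Pa, q̄ = 0.0034 kg/kg → 0.0034 × 13000 / 9.8 = 4.51 mm
Layer 520–460 hPa: Δp = 60 hPa = 6000 Pa, q̄ = 0.0026 kg/kg → 0.0026 × 6000 / 9.8 = 1.59 mm
Layer 460–350 hPa: Δp = 110 hPa = 11000 Pa, q̄ = 0.0034 kg/kg → 0.0034 × 11000 / 9.8 = 3.82 mm
PW = 32.14 + 26.94 + 4.51 + 1.59 + 3.82 = 69.00 ≈ 69.0 mm.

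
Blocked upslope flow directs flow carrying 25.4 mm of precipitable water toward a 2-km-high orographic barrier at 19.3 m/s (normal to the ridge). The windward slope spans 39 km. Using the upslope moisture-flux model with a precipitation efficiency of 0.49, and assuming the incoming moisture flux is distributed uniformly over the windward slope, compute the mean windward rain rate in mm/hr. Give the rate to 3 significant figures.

R ≈ 22.2 mm/hr

Incoming column moisture flux per unit ridge length: F = V × PW = 19.3 × 25.4 = 490.22 mm·m/s.
Spread over the 39 km slope with efficiency ε = 0.49: R = ε·F/W = 0.49 × 490.22 / 39000 m = 6.159e-03 mm/s.
R = 6.159e-03 × 3600 = 22.2 mm/hr.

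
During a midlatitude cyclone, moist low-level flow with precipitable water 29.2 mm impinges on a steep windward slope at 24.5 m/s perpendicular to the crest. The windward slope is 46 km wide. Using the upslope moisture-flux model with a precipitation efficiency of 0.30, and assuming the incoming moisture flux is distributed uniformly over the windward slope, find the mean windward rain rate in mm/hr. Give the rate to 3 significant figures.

Incoming column moisture flux per unit ridge length: F = V × PW = 24.5 × 29.2 = 715.4 mm·m/s.
Spread over the 46 km slope with efficiency ε = 0.30: R = ε·F/W = 0.30 × 715.4 / 46000 m = 4.666e-03 mm/s.
R = 4.666e-03 × 3600 = 16.8 mm/hr.

R ≈ 16.8 mm/hr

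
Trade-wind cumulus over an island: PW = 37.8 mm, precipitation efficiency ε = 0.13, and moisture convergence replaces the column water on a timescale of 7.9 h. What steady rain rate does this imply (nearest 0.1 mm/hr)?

R ≈ 0.6 mm/hr

Each overturning extracts ε × PW = 0.13 × 37.8 = 4.914 mm.
Rate = ε·PW / τ = 4.914 / 7.9 h = 0.6 mm/hr.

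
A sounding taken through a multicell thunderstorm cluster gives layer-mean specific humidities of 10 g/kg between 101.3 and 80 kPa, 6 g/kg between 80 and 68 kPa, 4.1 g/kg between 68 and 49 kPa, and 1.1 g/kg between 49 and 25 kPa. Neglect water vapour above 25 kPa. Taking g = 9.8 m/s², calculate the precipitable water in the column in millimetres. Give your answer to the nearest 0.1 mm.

Precipitable water is the column-integrated vapour mass per unit area: PW = (1/g) Σ q̄ Δp, with q in kg/kg and Δp in Pa (1 kg/m² of water = 1 mm).
Layer 101.3–80 kPa: Δp = 213 hPa = 21300 Pa, q̄ = 0.01 kg/kg → 0.01 × 21300 / 9.8 = 21.73 mm
Layer 80–68 kPa: Δp = 120 hPa = 12000 Pa, q̄ = 0.006 kg/kg → 0.006 × 12000 / 9.8 = 7.35 mm
Layer 68–49 kPa: Δp = 190 hPa = 19000 Pa, q̄ = 0.0041 kg/kg → 0.0041 × 19000 / 9.8 = 7.95 mm
Layer 49–25 kPa: Δp = 240 hPa = 24000 Pa, q̄ = 0.0011 kg/kg → 0.0011 × 24000 / 9.8 = 2.69 mm
PW = 21.73 + 7.35 + 7.95 + 2.69 = 39.72 ≈ 39.7 mm.

PW ≈ 39.7 mm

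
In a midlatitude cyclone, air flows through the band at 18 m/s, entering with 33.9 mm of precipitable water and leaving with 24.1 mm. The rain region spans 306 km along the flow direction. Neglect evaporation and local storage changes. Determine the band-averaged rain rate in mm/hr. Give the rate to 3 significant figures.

R ≈ 2.08 mm/hr

Column moisture flux per unit crosswind length is F = V × PW.
Inflow: F_in = 18 × 33.9 = 610.2 mm·m/s
Outflow: F_out = 18 × 24.1 = 433.8 mm·m/s
Steady-state rate R = (F_in − F_out)/L = (610.2 − 433.8) / 306000 m = 5.765e-04 mm/s.
R = 5.765e-04 × 3600 = 2.08 mm/hr.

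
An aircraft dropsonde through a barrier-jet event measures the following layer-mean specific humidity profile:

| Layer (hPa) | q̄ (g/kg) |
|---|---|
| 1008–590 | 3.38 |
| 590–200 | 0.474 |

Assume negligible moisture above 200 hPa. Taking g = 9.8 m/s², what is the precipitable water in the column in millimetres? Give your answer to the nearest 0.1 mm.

PW ≈ 16.3 mm

Precipitable water is the column-integrated vapour mass per unit area: PW = (1/g) Σ q̄ Δp, with q in kg/kg and Δp in Pa (1 kg/m² of water = 1 mm).
Layer 1008–590 hPa: Δp = 418 hPa = 41800 Pa, q̄ = 0.00338 kg/kg → 0.00338 × 41800 / 9.8 = 14.42 mm
Layer 590–200 hPa: Δp = 390 hPa = 39000 Pa, q̄ = 0.000474 kg/kg → 0.000474 × 39000 / 9.8 = 1.89 mm
PW = 14.42 + 1.89 = 16.31 ≈ 16.3 mm.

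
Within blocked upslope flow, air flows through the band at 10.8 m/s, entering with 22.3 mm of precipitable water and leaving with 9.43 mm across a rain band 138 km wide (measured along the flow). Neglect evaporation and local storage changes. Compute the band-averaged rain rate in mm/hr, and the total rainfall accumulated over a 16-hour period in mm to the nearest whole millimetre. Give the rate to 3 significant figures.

Column moisture flux per unit crosswind length is F = V × PW.
Inflow: F_in = 10.8 × 22.3 = 240.84 mm·m/s
Outflow: F_out = 10.8 × 9.43 = 101.844 mm·m/s
Steady-state rate R = (F_in − F_out)/L = (240.84 − 101.844) / 138000 m = 1.007e-03 mm/s.
R = 1.007e-03 × 3600 = 3.63 mm/hr.
Over 16 h: total = 3.63 × 16 = 58.08 ≈ 58 mm.

R ≈ 3.63 mm/hr; total ≈ 58 mm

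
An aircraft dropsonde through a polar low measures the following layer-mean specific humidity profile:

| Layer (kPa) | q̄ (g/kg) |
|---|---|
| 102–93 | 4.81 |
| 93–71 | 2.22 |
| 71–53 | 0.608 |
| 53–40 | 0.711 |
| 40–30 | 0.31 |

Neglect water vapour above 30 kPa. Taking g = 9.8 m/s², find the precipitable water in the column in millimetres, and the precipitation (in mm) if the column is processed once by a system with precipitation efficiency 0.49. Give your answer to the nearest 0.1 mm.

Precipitable water is the column-integrated vapour mass per unit area: PW = (1/g) Σ q̄ Δp, with q in kg/kg and Δp in Pa (1 kg/m² of water = 1 mm).
Layer 102–93 kPa: Δp = 90 hPa = 9000 Pa, q̄ = 0.00481 kg/kg → 0.00481 × 9000 / 9.8 = 4.42 mm
Layer 93–71 kPa: Δp = 220 hPa = 22000 Pa, q̄ = 0.00222 kg/kg → 0.00222 × 22000 / 9.8 = 4.98 mm
Layer 71–53 kPa: Δp = 180 hPa = 18000 Pa, q̄ = 0.000608 kg/kg → 0.000608 × 18000 / 9.8 = 1.12 mm
Layer 53–40 kPa: Δp = 130 hPa = 13000 Pa, q̄ = 0.000711 kg/kg → 0.000711 × 13000 / 9.8 = 0.94 mm
Layer 40–30 kPa: Δp = 100 hPa = 10000 Pa, q̄ = 0.00031 kg/kg → 0.00031 × 10000 / 9.8 = 0.32 mm
PW = 4.42 + 4.98 + 1.12 + 0.94 + 0.32 = 11.78 ≈ 11.8 mm.
Precipitation = ε × PW = 0.49 × 11.8 = 5.8 mm.

PW ≈ 11.8 mm; precipitation ≈ 5.8 mm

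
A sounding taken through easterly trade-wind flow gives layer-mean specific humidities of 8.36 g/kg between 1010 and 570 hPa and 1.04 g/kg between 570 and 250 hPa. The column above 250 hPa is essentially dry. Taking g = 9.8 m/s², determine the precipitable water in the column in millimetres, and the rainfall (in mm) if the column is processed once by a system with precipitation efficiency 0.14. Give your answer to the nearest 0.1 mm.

PW ≈ 40.9 mm; rainfall ≈ 5.7 mm

Precipitable water is the column-integrated vapour mass per unit area: PW = (1/g) Σ q̄ Δp, with q in kg/kg and Δp in Pa (1 kg/m² of water = 1 mm).
Layer 1010–570 hPa: Δp = 440 hPa = 44000 Pa, q̄ = 0.00836 kg/kg → 0.00836 × 44000 / 9.8 = 37.53 mm
Layer 570–250 hPa: Δp = 320 hPa = 32000 Pa, q̄ = 0.00104 kg/kg → 0.00104 × 32000 / 9.8 = 3.40 mm
PW = 37.53 + 3.40 = 40.93 ≈ 40.9 mm.
Rainfall = ε × PW = 0.14 × 40.9 = 5.7 mm.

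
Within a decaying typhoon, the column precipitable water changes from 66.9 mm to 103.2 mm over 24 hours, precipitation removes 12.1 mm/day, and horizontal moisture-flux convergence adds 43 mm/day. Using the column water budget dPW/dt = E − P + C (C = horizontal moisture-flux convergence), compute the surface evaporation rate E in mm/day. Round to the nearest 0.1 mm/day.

E ≈ 5.4 mm/day

dPW/dt = (103.2 − 66.9) mm / (24/24 day) = +36.300 mm/day.
E = dPW/dt + P − C = (+36.300) + 12.1 − (43) = 5.4 mm/day.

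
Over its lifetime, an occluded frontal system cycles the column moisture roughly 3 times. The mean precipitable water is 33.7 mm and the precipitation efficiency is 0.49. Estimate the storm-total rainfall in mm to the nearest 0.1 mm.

rainfall ≈ 49.5 mm

Each cycle deposits ε × PW = 0.49 × 33.7 = 16.513 mm.
Over 3 cycles: 3 × 16.513 = 49.5 mm.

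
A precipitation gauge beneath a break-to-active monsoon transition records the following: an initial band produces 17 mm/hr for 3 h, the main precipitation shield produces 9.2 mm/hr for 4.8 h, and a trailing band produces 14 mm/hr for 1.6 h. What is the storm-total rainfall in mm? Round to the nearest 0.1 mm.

total ≈ 117.6 mm

Total = Σ Rᵢ Δtᵢ = 17 × 3 + 9.2 × 4.8 + 14 × 1.6
      = 51 + 44.16 + 22.4 = 117.6 mm.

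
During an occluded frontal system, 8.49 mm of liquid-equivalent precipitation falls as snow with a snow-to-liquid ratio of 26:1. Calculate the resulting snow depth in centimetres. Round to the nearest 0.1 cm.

snow depth ≈ 22.1 cm

Snow depth = liquid × ratio = 8.49 mm × 26 = 220.74 mm = 22.1 cm.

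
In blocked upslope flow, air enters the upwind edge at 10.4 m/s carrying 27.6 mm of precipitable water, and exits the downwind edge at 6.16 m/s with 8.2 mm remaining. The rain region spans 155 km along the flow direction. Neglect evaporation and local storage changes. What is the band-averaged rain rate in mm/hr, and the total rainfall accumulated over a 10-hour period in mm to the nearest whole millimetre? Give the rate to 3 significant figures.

R ≈ 5.49 mm/hr; total ≈ 55 mm

Column moisture flux per unit crosswind length is F = V × PW.
Inflow: F_in = 10.4 × 27.6 = 287.04 mm·m/s
Outflow: F_out = 6.16 × 8.2 = 50.512 mm·m/s
Steady-state rate R = (F_in − F_out)/L = (287.04 − 50.512) / 155000 m = 1.526e-03 mm/s.
R = 1.526e-03 × 3600 = 5.49 mm/hr.
Over 10 h: total = 5.49 × 10 = 54.9 ≈ 55 mm.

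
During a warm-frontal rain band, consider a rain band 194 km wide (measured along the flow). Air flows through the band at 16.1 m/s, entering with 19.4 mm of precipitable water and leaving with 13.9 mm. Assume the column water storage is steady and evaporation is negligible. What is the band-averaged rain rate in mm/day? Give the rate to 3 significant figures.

R ≈ 39.4 mm/day

Column moisture flux per unit crosswind length is F = V × PW.
Inflow: F_in = 16.1 × 19.4 = 312.34 mm·m/s
Outflow: F_out = 16.1 × 13.9 = 223.79 mm·m/s
Steady-state rate R = (F_in − F_out)/L = (312.34 − 223.79) / 194000 m = 4.564e-04 mm/s.
R = 4.564e-04 × 3600 × 24 = 39.4 mm/day.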